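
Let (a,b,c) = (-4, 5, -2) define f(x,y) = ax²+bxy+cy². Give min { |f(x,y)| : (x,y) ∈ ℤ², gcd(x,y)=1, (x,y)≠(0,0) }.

translate: b→3 (≡-5 mod 8), so (4,-5,2)→(4,3,1)
flip: (4,3,1)→(1,-3,4)
translate: b→1 (≡-3 mod 2), so (1,-3,4)→(1,1,2)
reduced (well bottom): (1,1,2) with a≤c, −a<b≤a
well minimum |f| = |-1| = 1 (negative-definite)

1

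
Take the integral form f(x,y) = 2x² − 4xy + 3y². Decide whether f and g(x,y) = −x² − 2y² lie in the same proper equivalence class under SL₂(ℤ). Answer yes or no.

D₁ = -8, D₂ = -8
f: translate: b→0 (≡-4 mod 4), so (2,-4,3)→(2,0,1)
f: flip: (2,0,1)→(1,0,2)
f: reduced (well bottom): (1,0,2) with a≤c, −a<b≤a
g is negative-definite; reduce −g:
−g: reduced (well bottom): (1,0,2) with a≤c, −a<b≤a
flip sign back: reduced form of g is (-1,0,-2)
reduced forms (1, 0, 2) vs (-1, 0, -2) ⇒ inequivalent

no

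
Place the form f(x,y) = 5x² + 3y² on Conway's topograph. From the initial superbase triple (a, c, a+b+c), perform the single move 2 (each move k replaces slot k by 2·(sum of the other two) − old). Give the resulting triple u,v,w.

start (5,3,8) = (f(1,0),f(0,1),f(1,1))
replace slot 2: 2·(5+8) − 3 = 23 → (5,23,8)

5,23,8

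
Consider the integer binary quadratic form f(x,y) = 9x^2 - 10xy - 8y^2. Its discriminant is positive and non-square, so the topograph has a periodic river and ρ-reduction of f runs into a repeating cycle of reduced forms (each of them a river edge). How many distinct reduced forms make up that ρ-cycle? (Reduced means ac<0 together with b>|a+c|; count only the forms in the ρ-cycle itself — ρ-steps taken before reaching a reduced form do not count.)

D = 388, ⌊√D⌋ = 19
descent: ρ → (-8,10,9)  [lands on river]
river: ρ → (9,8,-9)
river: ρ → (-9,10,8)
river: ρ → (8,6,-11)
river: ρ → (-11,16,3)
river: ρ → (3,14,-16)
river: ρ → (-16,18,1)
river: ρ → (1,18,-16)
river: ρ → (-16,14,3)
river: ρ → (3,16,-11)
river: ρ → (-11,6,8)
river: ρ → (8,10,-9)
river: ρ → (-9,8,9)
river: ρ → (9,10,-8)
river: ρ → (-8,6,11)
river: ρ → (11,16,-3)
river: ρ → (-3,14,16)
river: ρ → (16,18,-1)
river: ρ → (-1,18,16)
river: ρ → (16,14,-3)
river: ρ → (-3,16,11)
river: ρ → (11,6,-8)
ρ-cycle length = 22 (tail of 1 descent step not counted)

22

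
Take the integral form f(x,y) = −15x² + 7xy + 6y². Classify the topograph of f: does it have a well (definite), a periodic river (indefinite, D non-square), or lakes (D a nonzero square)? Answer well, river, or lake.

D = b²−4ac = 7² − 4·(-15)·6 = 409
D > 0 non-square ⇒ indefinite ⇒ periodic river

river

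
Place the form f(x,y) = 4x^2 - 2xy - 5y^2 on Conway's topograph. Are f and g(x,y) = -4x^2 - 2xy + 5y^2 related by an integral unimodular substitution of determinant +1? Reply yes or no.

D₁ = 84, D₂ = 84
river cycle of f (length 6): (-5, 2, 4), (4, 6, -3), (-3, 6, 4), (4, 2, -5), (-5, 8, 1), (1, 8, -5)
river cycle of g (length 6): (5, 2, -4), (-4, 6, 3), (3, 6, -4), (-4, 2, 5), (5, 8, -1), (-1, 8, 5)
cycles differ ⇒ inequivalent

no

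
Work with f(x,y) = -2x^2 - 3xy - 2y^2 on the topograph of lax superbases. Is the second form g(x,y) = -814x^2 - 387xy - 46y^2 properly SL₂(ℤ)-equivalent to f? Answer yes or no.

D₁ = -7, D₂ = -7
f is negative-definite; reduce −f:
−f: translate: b→-1 (≡3 mod 4), so (2,3,2)→(2,-1,1)
−f: flip: (2,-1,1)→(1,1,2)
−f: reduced (well bottom): (1,1,2) with a≤c, −a<b≤a
flip sign back: reduced form of f is (-1,-1,-2)
g is negative-definite; reduce −g:
−g: flip: (814,387,46)→(46,-387,814)
−g: translate: b→-19 (≡-387 mod 92), so (46,-387,814)→(46,-19,2)
−g: flip: (46,-19,2)→(2,19,46)
−g: translate: b→-1 (≡19 mod 4), so (2,19,46)→(2,-1,1)
−g: flip: (2,-1,1)→(1,1,2)
−g: reduced (well bottom): (1,1,2) with a≤c, −a<b≤a
flip sign back: reduced form of g is (-1,-1,-2)
reduced forms (-1, -1, -2) vs (-1, -1, -2) ⇒ equivalent

yes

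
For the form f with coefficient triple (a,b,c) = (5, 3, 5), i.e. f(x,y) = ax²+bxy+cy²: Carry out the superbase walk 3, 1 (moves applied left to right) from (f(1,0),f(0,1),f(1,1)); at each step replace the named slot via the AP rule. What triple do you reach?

start (5,5,13) = (f(1,0),f(0,1),f(1,1))
replace slot 3: 2·(5+5) − 13 = 7 → (5,5,7)
replace slot 1: 2·(5+7) − 5 = 19 → (19,5,7)

19,5,7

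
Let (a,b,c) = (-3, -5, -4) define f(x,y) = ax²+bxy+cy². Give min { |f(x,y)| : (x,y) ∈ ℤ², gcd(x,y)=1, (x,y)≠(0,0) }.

translate: b→-1 (≡5 mod 6), so (3,5,4)→(3,-1,2)
flip: (3,-1,2)→(2,1,3)
reduced (well bottom): (2,1,3) with a≤c, −a<b≤a
well minimum |f| = |-2| = 2 (negative-definite)

2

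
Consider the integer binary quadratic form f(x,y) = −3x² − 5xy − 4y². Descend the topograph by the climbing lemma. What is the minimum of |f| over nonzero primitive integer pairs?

translate: b→-1 (≡5 mod 6), so (3,5,4)→(3,-1,2)
flip: (3,-1,2)→(2,1,3)
reduced (well bottom): (2,1,3) with a≤c, −a<b≤a
well minimum |f| = |-2| = 2 (negative-definite)

2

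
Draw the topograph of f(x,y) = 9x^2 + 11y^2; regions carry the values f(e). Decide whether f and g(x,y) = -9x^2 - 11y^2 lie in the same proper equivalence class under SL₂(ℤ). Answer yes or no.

D₁ = -396, D₂ = -396
f: reduced (well bottom): (9,0,11) with a≤c, −a<b≤a
g is negative-definite; reduce −g:
−g: reduced (well bottom): (9,0,11) with a≤c, −a<b≤a
flip sign back: reduced form of g is (-9,0,-11)
reduced forms (9, 0, 11) vs (-9, 0, -11) ⇒ inequivalent

no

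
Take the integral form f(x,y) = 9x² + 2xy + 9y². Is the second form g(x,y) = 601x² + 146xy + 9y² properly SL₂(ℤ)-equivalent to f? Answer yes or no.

D₁ = -320, D₂ = -320
f: reduced (well bottom): (9,2,9) with a≤c, −a<b≤a
g: flip: (601,146,9)→(9,-146,601)
g: translate: b→-2 (≡-146 mod 18), so (9,-146,601)→(9,-2,9)
g: flip: (9,-2,9)→(9,2,9)
g: reduced (well bottom): (9,2,9) with a≤c, −a<b≤a
reduced forms (9, 2, 9) vs (9, 2, 9) ⇒ equivalent

yes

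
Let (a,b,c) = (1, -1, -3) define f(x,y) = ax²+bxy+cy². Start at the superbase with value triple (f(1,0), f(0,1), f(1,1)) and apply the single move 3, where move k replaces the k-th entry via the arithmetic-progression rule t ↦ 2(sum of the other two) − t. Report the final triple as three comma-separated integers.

start (1,-3,-3) = (f(1,0),f(0,1),f(1,1))
replace slot 3: 2·(1+(-3)) − (-3) = -1 → (1,-3,-1)

1,-3,-1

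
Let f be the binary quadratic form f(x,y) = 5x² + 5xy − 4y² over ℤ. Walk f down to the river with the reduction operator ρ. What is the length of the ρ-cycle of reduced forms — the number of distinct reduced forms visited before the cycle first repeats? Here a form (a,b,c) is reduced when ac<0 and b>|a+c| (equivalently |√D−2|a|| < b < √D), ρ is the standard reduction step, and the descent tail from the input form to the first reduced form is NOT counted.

D = 105, ⌊√D⌋ = 10
river: ρ → (-4,3,6)
river: ρ → (6,9,-1)
river: ρ → (-1,9,6)
river: ρ → (6,3,-4)
river: ρ → (-4,5,5)
river: ρ → (5,5,-4)
ρ-cycle length = 6 (tail of 0 descent steps not counted)

6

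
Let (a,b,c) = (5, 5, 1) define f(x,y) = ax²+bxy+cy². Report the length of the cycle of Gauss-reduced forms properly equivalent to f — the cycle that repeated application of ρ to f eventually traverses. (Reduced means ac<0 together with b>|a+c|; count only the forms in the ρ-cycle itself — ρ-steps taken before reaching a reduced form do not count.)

D = 5, ⌊√D⌋ = 2
descent: ρ → (1,1,-1)  [lands on river]
river: ρ → (-1,1,1)
ρ-cycle length = 2 (tail of 1 descent step not counted)

2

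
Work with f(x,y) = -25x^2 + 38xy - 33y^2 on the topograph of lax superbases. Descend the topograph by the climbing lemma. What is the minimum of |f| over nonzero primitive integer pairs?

translate: b→12 (≡-38 mod 50), so (25,-38,33)→(25,12,20)
flip: (25,12,20)→(20,-12,25)
reduced (well bottom): (20,-12,25) with a≤c, −a<b≤a
well minimum |f| = |-20| = 20 (negative-definite)

20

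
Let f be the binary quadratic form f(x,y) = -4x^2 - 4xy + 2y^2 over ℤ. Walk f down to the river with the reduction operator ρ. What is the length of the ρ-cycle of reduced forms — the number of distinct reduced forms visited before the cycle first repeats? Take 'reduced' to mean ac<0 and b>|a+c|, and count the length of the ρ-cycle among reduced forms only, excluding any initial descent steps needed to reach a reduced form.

D = 48, ⌊√D⌋ = 6
descent: ρ → (2,4,-4)  [lands on river]
river: ρ → (-4,4,2)
ρ-cycle length = 2 (tail of 1 descent step not counted)

2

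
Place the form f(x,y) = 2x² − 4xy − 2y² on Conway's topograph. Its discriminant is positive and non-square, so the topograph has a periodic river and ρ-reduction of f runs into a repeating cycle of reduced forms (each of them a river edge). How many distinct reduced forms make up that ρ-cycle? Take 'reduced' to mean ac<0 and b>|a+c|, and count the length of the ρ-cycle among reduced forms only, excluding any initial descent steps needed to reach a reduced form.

D = 32, ⌊√D⌋ = 5
descent: ρ → (-2,4,2)  [lands on river]
river: ρ → (2,4,-2)
ρ-cycle length = 2 (tail of 1 descent step not counted)

2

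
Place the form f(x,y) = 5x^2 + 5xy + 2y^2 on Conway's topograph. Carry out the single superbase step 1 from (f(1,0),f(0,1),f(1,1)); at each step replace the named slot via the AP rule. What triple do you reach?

start (5,2,12) = (f(1,0),f(0,1),f(1,1))
replace slot 1: 2·(2+12) − 5 = 23 → (23,2,12)

23,2,12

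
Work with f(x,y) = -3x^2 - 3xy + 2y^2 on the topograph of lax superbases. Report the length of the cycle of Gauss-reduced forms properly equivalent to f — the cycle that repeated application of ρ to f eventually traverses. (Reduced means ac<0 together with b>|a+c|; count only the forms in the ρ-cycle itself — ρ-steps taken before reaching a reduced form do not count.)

D = 33, ⌊√D⌋ = 5
descent: ρ → (2,3,-3)  [lands on river]
river: ρ → (-3,3,2)
river: ρ → (2,5,-1)
river: ρ → (-1,5,2)
ρ-cycle length = 4 (tail of 1 descent step not counted)

4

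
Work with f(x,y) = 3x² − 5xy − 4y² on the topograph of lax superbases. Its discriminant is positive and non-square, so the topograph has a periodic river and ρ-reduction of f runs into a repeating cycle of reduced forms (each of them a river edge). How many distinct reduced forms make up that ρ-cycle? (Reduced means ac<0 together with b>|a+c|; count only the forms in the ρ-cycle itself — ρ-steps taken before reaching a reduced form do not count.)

D = 73, ⌊√D⌋ = 8
descent: ρ → (-4,5,3)  [lands on river]
river: ρ → (3,7,-2)
river: ρ → (-2,5,6)
river: ρ → (6,7,-1)
river: ρ → (-1,7,6)
river: ρ → (6,5,-2)
river: ρ → (-2,7,3)
river: ρ → (3,5,-4)
river: ρ → (-4,3,4)
river: ρ → (4,5,-3)
river: ρ → (-3,7,2)
river: ρ → (2,5,-6)
river: ρ → (-6,7,1)
river: ρ → (1,7,-6)
river: ρ → (-6,5,2)
river: ρ → (2,7,-3)
river: ρ → (-3,5,4)
river: ρ → (4,3,-4)
ρ-cycle length = 18 (tail of 1 descent step not counted)

18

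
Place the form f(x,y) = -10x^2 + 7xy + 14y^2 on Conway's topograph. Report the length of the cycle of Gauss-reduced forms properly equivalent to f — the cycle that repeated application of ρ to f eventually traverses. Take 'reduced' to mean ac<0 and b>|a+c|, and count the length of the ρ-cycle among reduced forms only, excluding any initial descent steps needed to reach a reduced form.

D = 609, ⌊√D⌋ = 24
river: ρ → (14,21,-3)
river: ρ → (-3,21,14)
river: ρ → (14,7,-10)
river: ρ → (-10,13,11)
river: ρ → (11,9,-12)
river: ρ → (-12,15,8)
river: ρ → (8,17,-10)
river: ρ → (-10,23,2)
river: ρ → (2,21,-21)
river: ρ → (-21,21,2)
river: ρ → (2,23,-10)
river: ρ → (-10,17,8)
river: ρ → (8,15,-12)
river: ρ → (-12,9,11)
river: ρ → (11,13,-10)
river: ρ → (-10,7,14)
ρ-cycle length = 16 (tail of 0 descent steps not counted)

16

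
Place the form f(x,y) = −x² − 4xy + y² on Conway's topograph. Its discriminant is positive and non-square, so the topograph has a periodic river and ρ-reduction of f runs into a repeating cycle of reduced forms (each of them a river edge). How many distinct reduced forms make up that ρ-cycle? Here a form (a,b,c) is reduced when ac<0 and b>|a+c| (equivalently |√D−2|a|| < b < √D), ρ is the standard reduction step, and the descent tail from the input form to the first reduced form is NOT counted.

D = 20, ⌊√D⌋ = 4
descent: ρ → (1,4,-1)  [lands on river]
river: ρ → (-1,4,1)
ρ-cycle length = 2 (tail of 1 descent step not counted)

2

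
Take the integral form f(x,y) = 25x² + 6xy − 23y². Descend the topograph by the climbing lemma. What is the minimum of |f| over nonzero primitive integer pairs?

river: ρ → (-23,40,8)
river: ρ → (8,40,-23)
river: ρ → (-23,6,25)
river: ρ → (25,44,-4)
river: ρ → (-4,44,25)
river: ρ → (25,6,-23)
closes: descent 0, river 6
min |a| on river = 4

4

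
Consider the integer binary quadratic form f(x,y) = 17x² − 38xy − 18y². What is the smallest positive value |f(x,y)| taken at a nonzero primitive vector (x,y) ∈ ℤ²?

descent: ρ → (-18,38,17)  [lands on river]
river: ρ → (17,30,-26)
river: ρ → (-26,22,21)
river: ρ → (21,20,-27)
river: ρ → (-27,34,14)
river: ρ → (14,50,-3)
river: ρ → (-3,46,46)
river: ρ → (46,46,-3)
river: ρ → (-3,50,14)
river: ρ → (14,34,-27)
river: ρ → (-27,20,21)
river: ρ → (21,22,-26)
river: ρ → (-26,30,17)
river: ρ → (17,38,-18)
river: ρ → (-18,34,21)
river: ρ → (21,50,-2)
river: ρ → (-2,50,21)
river: ρ → (21,34,-18)
closes: descent 1, river 18
min |a| on river = 2

2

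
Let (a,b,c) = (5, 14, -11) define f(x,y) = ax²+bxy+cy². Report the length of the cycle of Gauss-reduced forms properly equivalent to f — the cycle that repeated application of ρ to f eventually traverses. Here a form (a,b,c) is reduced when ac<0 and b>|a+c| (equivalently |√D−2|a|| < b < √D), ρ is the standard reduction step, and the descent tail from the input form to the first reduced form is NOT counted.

D = 416, ⌊√D⌋ = 20
river: ρ → (-11,8,8)
river: ρ → (8,8,-11)
river: ρ → (-11,14,5)
river: ρ → (5,16,-8)
river: ρ → (-8,16,5)
river: ρ → (5,14,-11)
ρ-cycle length = 6 (tail of 0 descent steps not counted)

6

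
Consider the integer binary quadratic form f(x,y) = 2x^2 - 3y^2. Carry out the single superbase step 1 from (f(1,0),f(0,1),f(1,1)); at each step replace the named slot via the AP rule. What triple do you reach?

start (2,-3,-1) = (f(1,0),f(0,1),f(1,1))
replace slot 1: 2·((-3)+(-1)) − 2 = -10 → (-10,-3,-1)

-10,-3,-1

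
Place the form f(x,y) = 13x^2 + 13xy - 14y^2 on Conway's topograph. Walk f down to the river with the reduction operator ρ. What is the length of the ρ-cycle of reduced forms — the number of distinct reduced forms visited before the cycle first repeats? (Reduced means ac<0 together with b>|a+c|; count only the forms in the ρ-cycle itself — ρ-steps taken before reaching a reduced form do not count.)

D = 897, ⌊√D⌋ = 29
river: ρ → (-14,15,12)
river: ρ → (12,9,-17)
river: ρ → (-17,25,4)
river: ρ → (4,23,-23)
river: ρ → (-23,23,4)
river: ρ → (4,25,-17)
river: ρ → (-17,9,12)
river: ρ → (12,15,-14)
river: ρ → (-14,13,13)
river: ρ → (13,13,-14)
ρ-cycle length = 10 (tail of 0 descent steps not counted)

10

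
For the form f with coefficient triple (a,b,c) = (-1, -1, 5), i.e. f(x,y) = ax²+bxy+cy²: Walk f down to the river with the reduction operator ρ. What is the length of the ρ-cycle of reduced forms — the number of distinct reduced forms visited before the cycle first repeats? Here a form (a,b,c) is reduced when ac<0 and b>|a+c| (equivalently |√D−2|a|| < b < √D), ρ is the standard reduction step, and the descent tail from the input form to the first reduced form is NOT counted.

D = 21, ⌊√D⌋ = 4
descent: ρ → (5,1,-1)
descent: ρ → (-1,3,3)  [lands on river]
river: ρ → (3,3,-1)
ρ-cycle length = 2 (tail of 2 descent steps not counted)

2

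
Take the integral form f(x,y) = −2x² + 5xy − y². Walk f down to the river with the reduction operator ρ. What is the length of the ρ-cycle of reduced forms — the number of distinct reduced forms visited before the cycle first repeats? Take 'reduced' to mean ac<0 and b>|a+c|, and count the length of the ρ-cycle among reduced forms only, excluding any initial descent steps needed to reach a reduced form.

D = 17, ⌊√D⌋ = 4
descent: ρ → (-1,3,2)  [lands on river]
river: ρ → (2,1,-2)
river: ρ → (-2,3,1)
river: ρ → (1,3,-2)
river: ρ → (-2,1,2)
river: ρ → (2,3,-1)
ρ-cycle length = 6 (tail of 1 descent step not counted)

6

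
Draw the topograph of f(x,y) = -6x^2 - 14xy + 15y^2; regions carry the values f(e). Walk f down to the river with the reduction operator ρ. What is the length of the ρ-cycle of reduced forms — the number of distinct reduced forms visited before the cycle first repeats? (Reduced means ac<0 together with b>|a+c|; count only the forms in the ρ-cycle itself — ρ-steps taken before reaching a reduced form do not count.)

D = 556, ⌊√D⌋ = 23
descent: ρ → (15,14,-6)  [lands on river]
river: ρ → (-6,22,3)
river: ρ → (3,20,-13)
river: ρ → (-13,6,10)
river: ρ → (10,14,-9)
river: ρ → (-9,22,2)
river: ρ → (2,22,-9)
river: ρ → (-9,14,10)
river: ρ → (10,6,-13)
river: ρ → (-13,20,3)
river: ρ → (3,22,-6)
river: ρ → (-6,14,15)
river: ρ → (15,16,-5)
river: ρ → (-5,14,18)
river: ρ → (18,22,-1)
river: ρ → (-1,22,18)
river: ρ → (18,14,-5)
river: ρ → (-5,16,15)
ρ-cycle length = 18 (tail of 1 descent step not counted)

18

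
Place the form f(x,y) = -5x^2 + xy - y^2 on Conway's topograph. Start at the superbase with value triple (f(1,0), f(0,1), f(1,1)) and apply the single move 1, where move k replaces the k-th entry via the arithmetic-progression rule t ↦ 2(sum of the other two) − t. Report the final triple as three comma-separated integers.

start (-5,-1,-5) = (f(1,0),f(0,1),f(1,1))
replace slot 1: 2·((-1)+(-5)) − (-5) = -7 → (-7,-1,-5)

-7,-1,-5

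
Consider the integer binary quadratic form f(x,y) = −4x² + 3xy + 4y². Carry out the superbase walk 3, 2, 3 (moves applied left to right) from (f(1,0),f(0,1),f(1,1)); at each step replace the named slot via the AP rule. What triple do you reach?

start (-4,4,3) = (f(1,0),f(0,1),f(1,1))
replace slot 3: 2·((-4)+4) − 3 = -3 → (-4,4,-3)
replace slot 2: 2·((-4)+(-3)) − 4 = -18 → (-4,-18,-3)
replace slot 3: 2·((-4)+(-18)) − (-3) = -41 → (-4,-18,-41)

-4,-18,-41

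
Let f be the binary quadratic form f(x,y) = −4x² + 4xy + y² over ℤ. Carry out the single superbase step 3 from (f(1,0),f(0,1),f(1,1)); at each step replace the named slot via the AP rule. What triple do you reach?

start (-4,1,1) = (f(1,0),f(0,1),f(1,1))
replace slot 3: 2·((-4)+1) − 1 = -7 → (-4,1,-7)

-4,1,-7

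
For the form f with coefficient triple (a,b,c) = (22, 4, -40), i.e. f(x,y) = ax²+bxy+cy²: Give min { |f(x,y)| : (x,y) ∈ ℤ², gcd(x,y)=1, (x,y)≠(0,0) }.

descent: ρ → (-40,-4,22)
descent: ρ → (22,48,-14)  [lands on river]
river: ρ → (-14,36,40)
river: ρ → (40,44,-10)
river: ρ → (-10,56,10)
river: ρ → (10,44,-40)
river: ρ → (-40,36,14)
river: ρ → (14,48,-22)
river: ρ → (-22,40,22)
closes: descent 2, river 8
min |a| on river = 10

10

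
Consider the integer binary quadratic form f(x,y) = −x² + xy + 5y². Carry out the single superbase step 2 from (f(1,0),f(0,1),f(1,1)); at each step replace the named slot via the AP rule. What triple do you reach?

start (-1,5,5) = (f(1,0),f(0,1),f(1,1))
replace slot 2: 2·((-1)+5) − 5 = 3 → (-1,3,5)

-1,3,5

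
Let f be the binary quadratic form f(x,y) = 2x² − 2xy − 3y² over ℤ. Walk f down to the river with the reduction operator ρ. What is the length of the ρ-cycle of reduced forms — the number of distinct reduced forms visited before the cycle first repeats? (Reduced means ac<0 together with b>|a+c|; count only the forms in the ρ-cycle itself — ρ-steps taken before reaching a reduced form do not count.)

D = 28, ⌊√D⌋ = 5
descent: ρ → (-3,2,2)  [lands on river]
river: ρ → (2,2,-3)
river: ρ → (-3,4,1)
river: ρ → (1,4,-3)
ρ-cycle length = 4 (tail of 1 descent step not counted)

4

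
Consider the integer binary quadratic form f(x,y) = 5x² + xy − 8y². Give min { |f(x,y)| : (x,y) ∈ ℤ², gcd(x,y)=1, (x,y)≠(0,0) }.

descent: ρ → (-8,-1,5)
descent: ρ → (5,11,-2)  [lands on river]
river: ρ → (-2,9,10)
river: ρ → (10,11,-1)
river: ρ → (-1,11,10)
river: ρ → (10,9,-2)
river: ρ → (-2,11,5)
river: ρ → (5,9,-4)
river: ρ → (-4,7,7)
river: ρ → (7,7,-4)
river: ρ → (-4,9,5)
closes: descent 2, river 10
min |a| on river = 1

1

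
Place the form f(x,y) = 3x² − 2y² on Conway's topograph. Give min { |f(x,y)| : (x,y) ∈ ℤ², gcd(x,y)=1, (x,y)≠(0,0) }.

descent: ρ → (-2,4,1)  [lands on river]
river: ρ → (1,4,-2)
closes: descent 1, river 2
min |a| on river = 1

1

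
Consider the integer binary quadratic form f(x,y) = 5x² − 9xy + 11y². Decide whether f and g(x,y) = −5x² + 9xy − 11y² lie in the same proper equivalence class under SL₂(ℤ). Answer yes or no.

D₁ = -139, D₂ = -139
f: translate: b→1 (≡-9 mod 10), so (5,-9,11)→(5,1,7)
f: reduced (well bottom): (5,1,7) with a≤c, −a<b≤a
g is negative-definite; reduce −g:
−g: translate: b→1 (≡-9 mod 10), so (5,-9,11)→(5,1,7)
−g: reduced (well bottom): (5,1,7) with a≤c, −a<b≤a
flip sign back: reduced form of g is (-5,-1,-7)
reduced forms (5, 1, 7) vs (-5, -1, -7) ⇒ inequivalent

no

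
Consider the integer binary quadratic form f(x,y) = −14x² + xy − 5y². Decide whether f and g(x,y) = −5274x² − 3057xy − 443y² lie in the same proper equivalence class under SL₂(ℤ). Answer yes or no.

D₁ = -279, D₂ = -279
f is negative-definite; reduce −f:
−f: flip: (14,-1,5)→(5,1,14)
−f: reduced (well bottom): (5,1,14) with a≤c, −a<b≤a
flip sign back: reduced form of f is (-5,-1,-14)
g is negative-definite; reduce −g:
−g: flip: (5274,3057,443)→(443,-3057,5274)
−g: translate: b→-399 (≡-3057 mod 886), so (443,-3057,5274)→(443,-399,90)
−g: flip: (443,-399,90)→(90,399,443)
−g: translate: b→39 (≡399 mod 180), so (90,399,443)→(90,39,5)
−g: flip: (90,39,5)→(5,-39,90)
−g: translate: b→1 (≡-39 mod 10), so (5,-39,90)→(5,1,14)
−g: reduced (well bottom): (5,1,14) with a≤c, −a<b≤a
flip sign back: reduced form of g is (-5,-1,-14)
reduced forms (-5, -1, -14) vs (-5, -1, -14) ⇒ equivalent

yes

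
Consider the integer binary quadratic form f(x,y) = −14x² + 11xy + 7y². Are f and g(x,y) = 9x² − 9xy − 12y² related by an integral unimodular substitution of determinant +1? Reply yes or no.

D₁ = 513, D₂ = 513
river cycle of f (length 16): (7, 17, -8), (-8, 15, 9), (9, 21, -2), (-2, 19, 19), (19, 19, -2), (-2, 21, 9), (9, 15, -8), (-8, 17, 7), (7, 11, -14), (-14, 17, 4), … (6 more)
river cycle of g (length 6): (-12, 9, 9), (9, 9, -12), (-12, 15, 6), (6, 21, -3), (-3, 21, 6), (6, 15, -12)
cycles differ ⇒ inequivalent

no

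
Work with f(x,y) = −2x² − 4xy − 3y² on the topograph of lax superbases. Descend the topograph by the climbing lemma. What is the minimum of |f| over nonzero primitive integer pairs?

translate: b→0 (≡4 mod 4), so (2,4,3)→(2,0,1)
flip: (2,0,1)→(1,0,2)
reduced (well bottom): (1,0,2) with a≤c, −a<b≤a
well minimum |f| = |-1| = 1 (negative-definite)

1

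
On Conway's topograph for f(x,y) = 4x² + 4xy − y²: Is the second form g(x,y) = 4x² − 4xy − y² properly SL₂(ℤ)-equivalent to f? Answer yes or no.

D₁ = 32, D₂ = 32
river cycle of f (length 2): (-1, 4, 4), (4, 4, -1)
river cycle of g (length 2): (-1, 4, 4), (4, 4, -1)
cycles coincide ⇒ equivalent

yes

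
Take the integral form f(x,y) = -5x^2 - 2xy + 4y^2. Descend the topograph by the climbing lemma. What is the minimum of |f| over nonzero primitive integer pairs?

descent: ρ → (4,2,-5)  [lands on river]
river: ρ → (-5,8,1)
river: ρ → (1,8,-5)
river: ρ → (-5,2,4)
river: ρ → (4,6,-3)
river: ρ → (-3,6,4)
closes: descent 1, river 6
min |a| on river = 1

1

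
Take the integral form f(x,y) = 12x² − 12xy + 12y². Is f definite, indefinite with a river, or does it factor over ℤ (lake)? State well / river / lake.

D = b²−4ac = (-12)² − 4·12·12 = -432
D < 0 ⇒ definite ⇒ every region one sign ⇒ single well

well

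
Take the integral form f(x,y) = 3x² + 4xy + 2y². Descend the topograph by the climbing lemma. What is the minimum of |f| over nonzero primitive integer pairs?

translate: b→-2 (≡4 mod 6), so (3,4,2)→(3,-2,1)
flip: (3,-2,1)→(1,2,3)
translate: b→0 (≡2 mod 2), so (1,2,3)→(1,0,2)
reduced (well bottom): (1,0,2) with a≤c, −a<b≤a
well minimum = a = 1

1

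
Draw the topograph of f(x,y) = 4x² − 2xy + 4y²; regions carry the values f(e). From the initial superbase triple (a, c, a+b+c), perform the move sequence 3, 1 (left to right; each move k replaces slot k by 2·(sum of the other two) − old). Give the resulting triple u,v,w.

start (4,4,6) = (f(1,0),f(0,1),f(1,1))
replace slot 3: 2·(4+4) − 6 = 10 → (4,4,10)
replace slot 1: 2·(4+10) − 4 = 24 → (24,4,10)

24,4,10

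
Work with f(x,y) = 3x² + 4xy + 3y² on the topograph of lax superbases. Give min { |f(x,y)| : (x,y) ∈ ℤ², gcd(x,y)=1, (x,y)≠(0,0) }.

translate: b→-2 (≡4 mod 6), so (3,4,3)→(3,-2,2)
flip: (3,-2,2)→(2,2,3)
reduced (well bottom): (2,2,3) with a≤c, −a<b≤a
well minimum = a = 2

2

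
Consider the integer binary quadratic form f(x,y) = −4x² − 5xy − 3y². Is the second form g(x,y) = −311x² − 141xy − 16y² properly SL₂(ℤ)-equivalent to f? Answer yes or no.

D₁ = -23, D₂ = -23
f is negative-definite; reduce −f:
−f: translate: b→-3 (≡5 mod 8), so (4,5,3)→(4,-3,2)
−f: flip: (4,-3,2)→(2,3,4)
−f: translate: b→-1 (≡3 mod 4), so (2,3,4)→(2,-1,3)
−f: reduced (well bottom): (2,-1,3) with a≤c, −a<b≤a
flip sign back: reduced form of f is (-2,1,-3)
g is negative-definite; reduce −g:
−g: flip: (311,141,16)→(16,-141,311)
−g: translate: b→-13 (≡-141 mod 32), so (16,-141,311)→(16,-13,3)
−g: flip: (16,-13,3)→(3,13,16)
−g: translate: b→1 (≡13 mod 6), so (3,13,16)→(3,1,2)
−g: flip: (3,1,2)→(2,-1,3)
−g: reduced (well bottom): (2,-1,3) with a≤c, −a<b≤a
flip sign back: reduced form of g is (-2,1,-3)
reduced forms (-2, 1, -3) vs (-2, 1, -3) ⇒ equivalent

yes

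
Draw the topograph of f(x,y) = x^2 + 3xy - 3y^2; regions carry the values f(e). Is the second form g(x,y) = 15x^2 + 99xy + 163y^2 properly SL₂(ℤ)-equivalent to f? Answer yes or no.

D₁ = 21, D₂ = 21
river cycle of f (length 2): (-3, 3, 1), (1, 3, -3)
river cycle of g (length 2): (1, 3, -3), (-3, 3, 1)
cycles coincide ⇒ equivalent

yes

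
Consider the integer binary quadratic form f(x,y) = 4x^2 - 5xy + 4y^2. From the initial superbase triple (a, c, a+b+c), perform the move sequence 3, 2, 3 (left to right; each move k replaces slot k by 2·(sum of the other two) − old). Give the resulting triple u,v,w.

start (4,4,3) = (f(1,0),f(0,1),f(1,1))
replace slot 3: 2·(4+4) − 3 = 13 → (4,4,13)
replace slot 2: 2·(4+13) − 4 = 30 → (4,30,13)
replace slot 3: 2·(4+30) − 13 = 55 → (4,30,55)

4,30,55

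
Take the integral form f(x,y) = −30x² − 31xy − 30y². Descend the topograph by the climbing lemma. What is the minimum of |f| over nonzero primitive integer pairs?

translate: b→-29 (≡31 mod 60), so (30,31,30)→(30,-29,29)
flip: (30,-29,29)→(29,29,30)
reduced (well bottom): (29,29,30) with a≤c, −a<b≤a
well minimum |f| = |-29| = 29 (negative-definite)

29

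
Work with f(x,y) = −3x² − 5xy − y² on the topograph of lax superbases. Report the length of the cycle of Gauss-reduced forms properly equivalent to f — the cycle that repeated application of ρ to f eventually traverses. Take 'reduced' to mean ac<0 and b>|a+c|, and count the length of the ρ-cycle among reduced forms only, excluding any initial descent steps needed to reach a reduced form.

D = 13, ⌊√D⌋ = 3
descent: ρ → (-1,3,1)  [lands on river]
river: ρ → (1,3,-1)
ρ-cycle length = 2 (tail of 1 descent step not counted)

2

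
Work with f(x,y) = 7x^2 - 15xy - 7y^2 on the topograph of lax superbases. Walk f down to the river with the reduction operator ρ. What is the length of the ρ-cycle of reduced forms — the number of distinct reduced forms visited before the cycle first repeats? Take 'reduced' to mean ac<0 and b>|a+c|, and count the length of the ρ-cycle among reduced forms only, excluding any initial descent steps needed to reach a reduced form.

D = 421, ⌊√D⌋ = 20
descent: ρ → (-7,15,7)  [lands on river]
river: ρ → (7,13,-9)
river: ρ → (-9,5,11)
river: ρ → (11,17,-3)
river: ρ → (-3,19,5)
river: ρ → (5,11,-15)
river: ρ → (-15,19,1)
river: ρ → (1,19,-15)
river: ρ → (-15,11,5)
river: ρ → (5,19,-3)
river: ρ → (-3,17,11)
river: ρ → (11,5,-9)
river: ρ → (-9,13,7)
river: ρ → (7,15,-7)
river: ρ → (-7,13,9)
river: ρ → (9,5,-11)
river: ρ → (-11,17,3)
river: ρ → (3,19,-5)
river: ρ → (-5,11,15)
river: ρ → (15,19,-1)
river: ρ → (-1,19,15)
river: ρ → (15,11,-5)
river: ρ → (-5,19,3)
river: ρ → (3,17,-11)
river: ρ → (-11,5,9)
river: ρ → (9,13,-7)
ρ-cycle length = 26 (tail of 1 descent step not counted)

26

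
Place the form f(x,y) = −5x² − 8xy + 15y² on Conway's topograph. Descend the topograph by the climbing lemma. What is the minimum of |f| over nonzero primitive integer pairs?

descent: ρ → (15,8,-5)
descent: ρ → (-5,12,11)  [lands on river]
river: ρ → (11,10,-6)
river: ρ → (-6,14,7)
river: ρ → (7,14,-6)
river: ρ → (-6,10,11)
river: ρ → (11,12,-5)
river: ρ → (-5,18,2)
river: ρ → (2,18,-5)
closes: descent 2, river 8
min |a| on river = 2

2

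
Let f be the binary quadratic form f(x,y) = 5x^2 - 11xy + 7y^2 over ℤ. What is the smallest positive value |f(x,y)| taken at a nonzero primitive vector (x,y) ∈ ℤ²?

translate: b→-1 (≡-11 mod 10), so (5,-11,7)→(5,-1,1)
flip: (5,-1,1)→(1,1,5)
reduced (well bottom): (1,1,5) with a≤c, −a<b≤a
well minimum = a = 1

1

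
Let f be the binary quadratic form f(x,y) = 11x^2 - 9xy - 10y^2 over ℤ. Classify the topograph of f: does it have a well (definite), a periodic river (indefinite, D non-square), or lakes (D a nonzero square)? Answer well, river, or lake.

D = b²−4ac = (-9)² − 4·11·(-10) = 521
D > 0 non-square ⇒ indefinite ⇒ periodic river

river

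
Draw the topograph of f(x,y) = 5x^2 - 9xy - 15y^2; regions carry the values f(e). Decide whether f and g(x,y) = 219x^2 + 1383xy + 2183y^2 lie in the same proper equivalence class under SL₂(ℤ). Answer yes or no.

D₁ = 381, D₂ = 381
river cycle of f (length 6): (5, 11, -13), (-13, 15, 3), (3, 15, -13), (-13, 11, 5), (5, 19, -1), (-1, 19, 5)
river cycle of g (length 6): (5, 11, -13), (-13, 15, 3), (3, 15, -13), (-13, 11, 5), (5, 19, -1), (-1, 19, 5)
cycles coincide ⇒ equivalent

yes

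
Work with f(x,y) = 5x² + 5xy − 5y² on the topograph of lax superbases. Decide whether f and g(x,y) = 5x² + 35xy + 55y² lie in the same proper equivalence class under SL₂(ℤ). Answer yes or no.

D₁ = 125, D₂ = 125
river cycle of f (length 2): (-5, 5, 5), (5, 5, -5)
river cycle of g (length 2): (5, 5, -5), (-5, 5, 5)
cycles coincide ⇒ equivalent

yes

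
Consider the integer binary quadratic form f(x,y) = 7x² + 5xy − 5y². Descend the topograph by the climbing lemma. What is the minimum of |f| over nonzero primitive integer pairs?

river: ρ → (-5,5,7)
river: ρ → (7,9,-3)
river: ρ → (-3,9,7)
river: ρ → (7,5,-5)
closes: descent 0, river 4
min |a| on river = 3

3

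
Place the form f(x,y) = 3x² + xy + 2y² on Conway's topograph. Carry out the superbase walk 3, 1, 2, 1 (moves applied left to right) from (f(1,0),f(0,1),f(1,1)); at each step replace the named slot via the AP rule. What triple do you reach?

start (3,2,6) = (f(1,0),f(0,1),f(1,1))
replace slot 3: 2·(3+2) − 6 = 4 → (3,2,4)
replace slot 1: 2·(2+4) − 3 = 9 → (9,2,4)
replace slot 2: 2·(9+4) − 2 = 24 → (9,24,4)
replace slot 1: 2·(24+4) − 9 = 47 → (47,24,4)

47,24,4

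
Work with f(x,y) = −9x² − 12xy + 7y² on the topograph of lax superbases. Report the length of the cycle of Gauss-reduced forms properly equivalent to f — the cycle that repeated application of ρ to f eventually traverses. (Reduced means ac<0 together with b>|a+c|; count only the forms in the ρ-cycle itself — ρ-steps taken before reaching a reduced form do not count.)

D = 396, ⌊√D⌋ = 19
descent: ρ → (7,12,-9)  [lands on river]
river: ρ → (-9,6,10)
river: ρ → (10,14,-5)
river: ρ → (-5,16,7)
ρ-cycle length = 4 (tail of 1 descent step not counted)

4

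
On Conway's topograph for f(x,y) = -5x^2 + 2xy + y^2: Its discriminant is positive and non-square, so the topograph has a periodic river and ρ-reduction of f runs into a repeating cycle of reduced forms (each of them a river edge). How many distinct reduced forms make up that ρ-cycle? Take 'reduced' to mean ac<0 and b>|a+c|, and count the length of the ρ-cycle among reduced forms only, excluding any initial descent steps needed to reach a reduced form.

D = 24, ⌊√D⌋ = 4
descent: ρ → (1,4,-2)  [lands on river]
river: ρ → (-2,4,1)
ρ-cycle length = 2 (tail of 1 descent step not counted)

2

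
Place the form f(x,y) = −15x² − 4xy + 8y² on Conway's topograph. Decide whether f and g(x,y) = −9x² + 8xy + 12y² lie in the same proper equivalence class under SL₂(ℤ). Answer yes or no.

D₁ = 496, D₂ = 496
river cycle of f (length 16): (8, 20, -3), (-3, 22, 1), (1, 22, -3), (-3, 20, 8), (8, 12, -11), (-11, 10, 9), (9, 8, -12), (-12, 16, 5), (5, 14, -15), (-15, 16, 4), … (6 more)
river cycle of g (length 16): (12, 16, -5), (-5, 14, 15), (15, 16, -4), (-4, 16, 15), (15, 14, -5), (-5, 16, 12), (12, 8, -9), (-9, 10, 11), (11, 12, -8), (-8, 20, 3), … (6 more)
cycles differ ⇒ inequivalent

no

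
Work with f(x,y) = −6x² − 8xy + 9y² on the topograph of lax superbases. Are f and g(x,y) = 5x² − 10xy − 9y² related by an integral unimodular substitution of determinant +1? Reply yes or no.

D₁ = 280, D₂ = 280
river cycle of f (length 6): (9, 8, -6), (-6, 16, 1), (1, 16, -6), (-6, 8, 9), (9, 10, -5), (-5, 10, 9)
river cycle of g (length 6): (-9, 10, 5), (5, 10, -9), (-9, 8, 6), (6, 16, -1), (-1, 16, 6), (6, 8, -9)
cycles differ ⇒ inequivalent

no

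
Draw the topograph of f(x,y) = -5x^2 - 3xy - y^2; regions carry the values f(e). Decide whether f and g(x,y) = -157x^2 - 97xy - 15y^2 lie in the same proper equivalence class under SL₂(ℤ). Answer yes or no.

D₁ = -11, D₂ = -11
f is negative-definite; reduce −f:
−f: flip: (5,3,1)→(1,-3,5)
−f: translate: b→1 (≡-3 mod 2), so (1,-3,5)→(1,1,3)
−f: reduced (well bottom): (1,1,3) with a≤c, −a<b≤a
flip sign back: reduced form of f is (-1,-1,-3)
g is negative-definite; reduce −g:
−g: flip: (157,97,15)→(15,-97,157)
−g: translate: b→-7 (≡-97 mod 30), so (15,-97,157)→(15,-7,1)
−g: flip: (15,-7,1)→(1,7,15)
−g: translate: b→1 (≡7 mod 2), so (1,7,15)→(1,1,3)
−g: reduced (well bottom): (1,1,3) with a≤c, −a<b≤a
flip sign back: reduced form of g is (-1,-1,-3)
reduced forms (-1, -1, -3) vs (-1, -1, -3) ⇒ equivalent

yes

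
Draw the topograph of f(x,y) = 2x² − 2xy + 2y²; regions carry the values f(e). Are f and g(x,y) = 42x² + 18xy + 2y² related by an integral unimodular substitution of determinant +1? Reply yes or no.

D₁ = -12, D₂ = -12
f: translate: b→2 (≡-2 mod 4), so (2,-2,2)→(2,2,2)
f: reduced (well bottom): (2,2,2) with a≤c, −a<b≤a
g: flip: (42,18,2)→(2,-18,42)
g: translate: b→2 (≡-18 mod 4), so (2,-18,42)→(2,2,2)
g: reduced (well bottom): (2,2,2) with a≤c, −a<b≤a
reduced forms (2, 2, 2) vs (2, 2, 2) ⇒ equivalent

yes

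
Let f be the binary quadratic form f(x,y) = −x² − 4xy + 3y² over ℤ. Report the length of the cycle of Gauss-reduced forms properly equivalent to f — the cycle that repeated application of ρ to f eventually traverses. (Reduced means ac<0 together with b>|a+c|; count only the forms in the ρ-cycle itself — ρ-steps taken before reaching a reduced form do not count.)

D = 28, ⌊√D⌋ = 5
descent: ρ → (3,4,-1)  [lands on river]
river: ρ → (-1,4,3)
river: ρ → (3,2,-2)
river: ρ → (-2,2,3)
ρ-cycle length = 4 (tail of 1 descent step not counted)

4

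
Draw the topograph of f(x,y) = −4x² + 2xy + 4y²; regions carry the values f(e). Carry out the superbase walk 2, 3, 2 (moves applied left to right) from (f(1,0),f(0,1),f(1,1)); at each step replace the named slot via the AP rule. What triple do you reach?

start (-4,4,2) = (f(1,0),f(0,1),f(1,1))
replace slot 2: 2·((-4)+2) − 4 = -8 → (-4,-8,2)
replace slot 3: 2·((-4)+(-8)) − 2 = -26 → (-4,-8,-26)
replace slot 2: 2·((-4)+(-26)) − (-8) = -52 → (-4,-52,-26)

-4,-52,-26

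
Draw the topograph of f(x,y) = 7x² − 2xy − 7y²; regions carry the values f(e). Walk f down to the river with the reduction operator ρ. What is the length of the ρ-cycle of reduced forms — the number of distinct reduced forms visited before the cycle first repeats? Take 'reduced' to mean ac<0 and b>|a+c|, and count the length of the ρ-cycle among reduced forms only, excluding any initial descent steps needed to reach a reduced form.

D = 200, ⌊√D⌋ = 14
descent: ρ → (-7,2,7)  [lands on river]
river: ρ → (7,12,-2)
river: ρ → (-2,12,7)
river: ρ → (7,2,-7)
river: ρ → (-7,12,2)
river: ρ → (2,12,-7)
ρ-cycle length = 6 (tail of 1 descent step not counted)

6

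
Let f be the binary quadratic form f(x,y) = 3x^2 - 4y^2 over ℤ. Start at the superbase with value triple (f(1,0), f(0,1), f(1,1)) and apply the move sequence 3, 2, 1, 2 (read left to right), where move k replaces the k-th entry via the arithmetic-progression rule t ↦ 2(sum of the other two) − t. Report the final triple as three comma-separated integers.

start (3,-4,-1) = (f(1,0),f(0,1),f(1,1))
replace slot 3: 2·(3+(-4)) − (-1) = -1 → (3,-4,-1)
replace slot 2: 2·(3+(-1)) − (-4) = 8 → (3,8,-1)
replace slot 1: 2·(8+(-1)) − 3 = 11 → (11,8,-1)
replace slot 2: 2·(11+(-1)) − 8 = 12 → (11,12,-1)

11,12,-1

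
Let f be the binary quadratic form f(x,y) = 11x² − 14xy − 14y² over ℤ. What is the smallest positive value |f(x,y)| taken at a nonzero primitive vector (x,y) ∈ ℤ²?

descent: ρ → (-14,14,11)  [lands on river]
river: ρ → (11,8,-17)
river: ρ → (-17,26,2)
river: ρ → (2,26,-17)
river: ρ → (-17,8,11)
river: ρ → (11,14,-14)
closes: descent 1, river 6
min |a| on river = 2

2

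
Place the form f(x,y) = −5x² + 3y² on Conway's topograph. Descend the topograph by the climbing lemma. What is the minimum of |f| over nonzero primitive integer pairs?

descent: ρ → (3,6,-2)  [lands on river]
river: ρ → (-2,6,3)
closes: descent 1, river 2
min |a| on river = 2

2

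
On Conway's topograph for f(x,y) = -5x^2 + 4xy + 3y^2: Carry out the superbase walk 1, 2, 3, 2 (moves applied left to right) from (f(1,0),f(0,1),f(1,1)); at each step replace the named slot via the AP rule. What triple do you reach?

start (-5,3,2) = (f(1,0),f(0,1),f(1,1))
replace slot 1: 2·(3+2) − (-5) = 15 → (15,3,2)
replace slot 2: 2·(15+2) − 3 = 31 → (15,31,2)
replace slot 3: 2·(15+31) − 2 = 90 → (15,31,90)
replace slot 2: 2·(15+90) − 31 = 179 → (15,179,90)

15,179,90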